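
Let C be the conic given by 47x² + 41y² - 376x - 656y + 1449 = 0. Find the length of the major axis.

2√47

47(x² - 8x) + 41(y² - 16y) = -1449
Completing the square gives 47(x - 4)² + 41(y - 8)² = -1449 + 752 + 2624 = 1927.
Divide through by 1927 to get (x - 4)²/41 + (y - 8)²/47 = 1.
Ellipse, center (4, 8), major axis vertical; a² = 47, b² = 41.
a² = 47 so a = √47; the major axis has length 2a = 2√47.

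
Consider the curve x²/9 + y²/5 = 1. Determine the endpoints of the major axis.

Center (0, 0). The larger denominator 9 sits under the x-term, so the major axis is horizontal; a² = 9, b² = 5.
a = 3. Vertices at (h ± a, k).

(-3, 0) and (3, 0)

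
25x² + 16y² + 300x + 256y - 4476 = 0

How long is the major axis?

40

Group: 25(x² + 12x) + 16(y² + 16y) = 4476
Completing the square gives 25(x + 6)² + 16(y + 8)² = 4476 + 900 + 1024 = 6400.
Divide by 6400: (x + 6)²/256 + (y + 8)²/400 = 1
Ellipse, center (-6, -8), major axis vertical; a² = 400, b² = 256.
a² = 400 so a = 20; the major axis has length 2a = 40.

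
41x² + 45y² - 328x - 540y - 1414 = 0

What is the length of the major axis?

6√10

Group: 41(x² - 8x) + 45(y² - 12y) = 1414
Complete the square in x and y: 41(x - 4)² + 45(y - 6)² = 1414 + 656 + 1620 = 3690
Divide through by 3690 to get (x - 4)²/90 + (y - 6)²/82 = 1.
Ellipse, center (4, 6), major axis horizontal; a² = 90, b² = 82.
a² = 90 so a = 3√10; the major axis has length 2a = 6√10.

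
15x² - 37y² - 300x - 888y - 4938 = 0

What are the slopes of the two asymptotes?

Rearranging, 15(x² - 20x) -37(y² + 24y) = 4938.
Complete the square in x and y: 15(x - 10)² -37(y + 12)² = 4938 + 1500 - 5328 = 1110
Divide through by 1110 to get (x - 10)²/74 - (y + 12)²/30 = 1.
Hyperbola, center (10, -12), transverse axis horizontal; a² = 74, b² = 30.
For a horizontal hyperbola the asymptotes have slope ±b/a.
Here that is ±√30/√74 = ±√555/37.

√555/37 and -√555/37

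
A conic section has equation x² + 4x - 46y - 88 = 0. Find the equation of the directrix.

Only x is squared. Complete the square in x: (x + 2)² = 46(y + 2).
Vertex (-2, -2); 4p = 46 so p = 23/2. Opens up.
Directrix is the horizontal line y = k − p = -2 − (23/2) = -27/2.

y = -27/2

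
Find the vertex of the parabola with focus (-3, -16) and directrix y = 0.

(-3, -8)

The vertex is the midpoint between the focus and the directrix along the axis of symmetry.
Axis is vertical (directrix is horizontal). Vertex y-coordinate = (-16 + 0)/2 = -8; x-coordinate = -3.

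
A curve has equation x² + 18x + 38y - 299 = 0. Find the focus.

(-9, 1/2)

Only x is squared. Complete the square in x: (x + 9)² = -38(y - 10).
Vertex (-9, 10); 4p = -38 so p = -19/2. Opens down.
Focus is p units from the vertex along the axis: (h, k + p).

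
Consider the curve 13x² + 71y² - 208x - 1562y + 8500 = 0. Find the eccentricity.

Group the x- and y-terms: 13(x² - 16x) + 71(y² - 22y) = -8500
Complete the square: 13(x - 8)² + 71(y - 11)² = -8500 + 832 + 8591 = 923
Dividing both sides by 923: (x - 8)²/71 + (y - 11)²/13 = 1
Ellipse, center (8, 11), major axis horizontal; a² = 71, b² = 13.
c² = a² - b² = 58, so c = √58.
e = c/a = √58/√71 = √4118/71.

e = √4118/71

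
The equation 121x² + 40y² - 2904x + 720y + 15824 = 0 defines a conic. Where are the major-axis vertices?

Collect terms: 121(x² - 24x) + 40(y² + 18y) = -15824
121(x - 12)² + 40(y + 9)² = -15824 + 17424 + 3240 = 4840
Dividing both sides by 4840: (x - 12)²/40 + (y + 9)²/121 = 1
Ellipse, center (12, -9), major axis vertical; a² = 121, b² = 40.
a = 11. Vertices at (h, k ± a).

(12, -20) and (12, 2)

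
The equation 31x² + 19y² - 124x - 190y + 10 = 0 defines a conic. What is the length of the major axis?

2√31

Group the x- and y-terms: 31(x² - 4x) + 19(y² - 10y) = -10
31(x - 2)² + 19(y - 5)² = -10 + 124 + 475 = 589
Divide by 589: (x - 2)²/19 + (y - 5)²/31 = 1
Ellipse, center (2, 5), major axis vertical; a² = 31, b² = 19.
a² = 31 so a = √31; the major axis has length 2a = 2√31.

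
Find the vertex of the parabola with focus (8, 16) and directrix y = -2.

(8, 7)

The vertex is the midpoint between the focus and the directrix along the axis of symmetry.
Axis is vertical (directrix is horizontal). Vertex y-coordinate = (16 + (-2))/2 = 7; x-coordinate = 8.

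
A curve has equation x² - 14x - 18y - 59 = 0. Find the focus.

Only x is squared. Complete the square in x: (x - 7)² = 18(y + 6).
Vertex (7, -6); 4p = 18 so p = 9/2. Opens up.
Focus is p units from the vertex along the axis: (h, k + p).

(7, -3/2)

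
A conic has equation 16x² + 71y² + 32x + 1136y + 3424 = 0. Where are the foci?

Rearranging, 16(x² + 2x) + 71(y² + 16y) = -3424.
16(x + 1)² + 71(y + 8)² = -3424 + 16 + 4544 = 1136
Dividing both sides by 1136: (x + 1)²/71 + (y + 8)²/16 = 1
Ellipse, center (-1, -8), major axis horizontal; a² = 71, b² = 16.
c² = a² - b² = 71 - 16 = 55, so c = √55.
Foci lie on the horizontal axis through the center: (h ± c, k).

(-1 - √55, -8) and (-1 + √55, -8)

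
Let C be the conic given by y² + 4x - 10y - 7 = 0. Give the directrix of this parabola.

x = 9

Only y is squared. Complete the square in y: (y - 5)² = -4(x - 8).
Vertex (8, 5); 4p = -4 so p = -1. Opens left.
Directrix is the vertical line x = h − p = 8 − (-1) = 9.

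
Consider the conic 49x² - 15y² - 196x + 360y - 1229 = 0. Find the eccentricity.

Rearranging, 49(x² - 4x) -15(y² - 24y) = 1229.
Complete the square in x and y: 49(x - 2)² -15(y - 12)² = 1229 + 196 - 2160 = -735
Dividing both sides by -735: (y - 12)²/49 - (x - 2)²/15 = 1
Hyperbola, center (2, 12), transverse axis vertical; a² = 49, b² = 15.
c² = a² + b² = 64, so c = 8.
e = c/a = 8/7.

e = 8/7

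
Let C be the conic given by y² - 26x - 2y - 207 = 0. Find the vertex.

(-8, 1)

Only y is squared. Complete the square in y: (y - 1)² = 26(x + 8).
Vertex (-8, 1); 4p = 26 so p = 13/2. Opens right.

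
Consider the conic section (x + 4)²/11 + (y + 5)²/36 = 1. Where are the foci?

(-4, -10) and (-4, 0)

Center (-4, -5). The larger denominator 36 sits under the y-term, so the major axis is vertical; a² = 36, b² = 11.
c² = a² - b² = 36 - 11 = 25, so c = 5.
Foci lie on the vertical axis through the center: (h, k ± c).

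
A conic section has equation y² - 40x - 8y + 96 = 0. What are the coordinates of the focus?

Only y is squared. Complete the square in y: (y - 4)² = 40(x - 2).
Vertex (2, 4); 4p = 40 so p = 10. Opens right.
Focus is p units from the vertex along the axis: (h + p, k).

(12, 4)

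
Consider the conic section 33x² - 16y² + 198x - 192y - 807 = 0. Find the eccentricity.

Rearranging, 33(x² + 6x) -16(y² + 12y) = 807.
33(x + 3)² -16(y + 6)² = 807 + 297 - 576 = 528
Divide by 528: (x + 3)²/16 - (y + 6)²/33 = 1
Hyperbola, center (-3, -6), transverse axis horizontal; a² = 16, b² = 33.
c² = a² + b² = 49, so c = 7.
e = c/a = 7/4.

e = 7/4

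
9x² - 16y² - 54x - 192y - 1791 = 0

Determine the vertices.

Collect terms: 9(x² - 6x) -16(y² + 12y) = 1791
Complete the square in x and y: 9(x - 3)² -16(y + 6)² = 1791 + 81 - 576 = 1296
Divide through by 1296 to get (x - 3)²/144 - (y + 6)²/81 = 1.
Hyperbola, center (3, -6), transverse axis horizontal; a² = 144, b² = 81.
a = 12. Vertices at (h ± a, k).

(-9, -6) and (15, -6)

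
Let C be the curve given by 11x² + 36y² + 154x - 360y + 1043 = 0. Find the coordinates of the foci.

Rearranging, 11(x² + 14x) + 36(y² - 10y) = -1043.
Complete the square: 11(x + 7)² + 36(y - 5)² = -1043 + 539 + 900 = 396
Divide by 396: (x + 7)²/36 + (y - 5)²/11 = 1
Ellipse, center (-7, 5), major axis horizontal; a² = 36, b² = 11.
c² = a² - b² = 36 - 11 = 25, so c = 5.
Foci lie on the horizontal axis through the center: (h ± c, k).

(-12, 5) and (-2, 5)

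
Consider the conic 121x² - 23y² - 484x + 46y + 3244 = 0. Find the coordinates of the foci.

Collect terms: 121(x² - 4x) -23(y² - 2y) = -3244
Complete the square: 121(x - 2)² -23(y - 1)² = -3244 + 484 - 23 = -2783
Divide by -2783: (y - 1)²/121 - (x - 2)²/23 = 1
Hyperbola, center (2, 1), transverse axis vertical; a² = 121, b² = 23.
c² = a² + b² = 121 + 23 = 144, so c = 12.
Foci lie on the vertical axis through the center: (h, k ± c).

(2, -11) and (2, 13)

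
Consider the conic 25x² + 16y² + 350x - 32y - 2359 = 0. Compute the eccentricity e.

e = 3/5

25(x² + 14x) + 16(y² - 2y) = 2359
Completing the square gives 25(x + 7)² + 16(y - 1)² = 2359 + 1225 + 16 = 3600.
Divide through by 3600 to get (x + 7)²/144 + (y - 1)²/225 = 1.
Ellipse, center (-7, 1), major axis vertical; a² = 225, b² = 144.
c² = a² - b² = 81, so c = 9.
e = c/a = 9/15 = 3/5.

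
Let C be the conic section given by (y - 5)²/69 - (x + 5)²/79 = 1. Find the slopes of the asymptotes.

√5451/79 and -√5451/79

Center (-5, 5). The positive term is the y-term, so the transverse axis is vertical; a² = 69, b² = 79.
For a vertical hyperbola the asymptotes have slope ±a/b.
Here that is ±√69/√79 = ±√5451/79.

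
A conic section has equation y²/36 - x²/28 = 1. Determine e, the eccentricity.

Center (0, 0). The positive term is the y-term, so the transverse axis is vertical; a² = 36, b² = 28.
c² = a² + b² = 64, so c = 8.
e = c/a = 8/6 = 4/3.

e = 4/3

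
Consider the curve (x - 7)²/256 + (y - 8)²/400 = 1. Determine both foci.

Center (7, 8). The larger denominator 400 sits under the y-term, so the major axis is vertical; a² = 400, b² = 256.
c² = a² - b² = 400 - 256 = 144, so c = 12.
Foci lie on the vertical axis through the center: (h, k ± c).

(7, -4) and (7, 20)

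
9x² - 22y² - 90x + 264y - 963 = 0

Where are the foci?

Rearranging, 9(x² - 10x) -22(y² - 12y) = 963.
Completing the square gives 9(x - 5)² -22(y - 6)² = 963 + 225 - 792 = 396.
Divide by 396: (x - 5)²/44 - (y - 6)²/18 = 1
Hyperbola, center (5, 6), transverse axis horizontal; a² = 44, b² = 18.
c² = a² + b² = 44 + 18 = 62, so c = √62.
Foci lie on the horizontal axis through the center: (h ± c, k).

(5 - √62, 6) and (5 + √62, 6)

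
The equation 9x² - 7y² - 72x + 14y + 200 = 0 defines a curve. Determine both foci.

Group: 9(x² - 8x) -7(y² - 2y) = -200
Complete the square: 9(x - 4)² -7(y - 1)² = -200 + 144 - 7 = -63
Dividing both sides by -63: (y - 1)²/9 - (x - 4)²/7 = 1
Hyperbola, center (4, 1), transverse axis vertical; a² = 9, b² = 7.
c² = a² + b² = 9 + 7 = 16, so c = 4.
Foci lie on the vertical axis through the center: (h, k ± c).

(4, -3) and (4, 5)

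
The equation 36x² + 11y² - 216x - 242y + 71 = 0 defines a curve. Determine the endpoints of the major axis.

(3, -1) and (3, 23)

Rearranging, 36(x² - 6x) + 11(y² - 22y) = -71.
Completing the square gives 36(x - 3)² + 11(y - 11)² = -71 + 324 + 1331 = 1584.
Divide by 1584: (x - 3)²/44 + (y - 11)²/144 = 1
Ellipse, center (3, 11), major axis vertical; a² = 144, b² = 44.
a = 12. Vertices at (h, k ± a).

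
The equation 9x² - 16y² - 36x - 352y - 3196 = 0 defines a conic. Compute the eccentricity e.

e = 5/4

9(x² - 4x) -16(y² + 22y) = 3196
Completing the square gives 9(x - 2)² -16(y + 11)² = 3196 + 36 - 1936 = 1296.
Divide through by 1296 to get (x - 2)²/144 - (y + 11)²/81 = 1.
Hyperbola, center (2, -11), transverse axis horizontal; a² = 144, b² = 81.
c² = a² + b² = 225, so c = 15.
e = c/a = 15/12 = 5/4.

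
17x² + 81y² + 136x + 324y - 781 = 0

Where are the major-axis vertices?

(-13, -2) and (5, -2)

Collect terms: 17(x² + 8x) + 81(y² + 4y) = 781
Complete the square in x and y: 17(x + 4)² + 81(y + 2)² = 781 + 272 + 324 = 1377
Dividing both sides by 1377: (x + 4)²/81 + (y + 2)²/17 = 1
Ellipse, center (-4, -2), major axis horizontal; a² = 81, b² = 17.
a = 9. Vertices at (h ± a, k).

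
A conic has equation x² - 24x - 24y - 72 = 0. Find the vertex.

Only x is squared. Complete the square in x: (x - 12)² = 24(y + 9).
Vertex (12, -9); 4p = 24 so p = 6. Opens up.

(12, -9)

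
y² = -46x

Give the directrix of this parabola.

Vertex (0, 0); 4p = -46 so p = -23/2. Opens left.
Directrix is the vertical line x = h − p = 0 − (-23/2) = 23/2.

x = 23/2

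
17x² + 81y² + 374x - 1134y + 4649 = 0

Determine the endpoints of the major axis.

(-20, 7) and (-2, 7)

Group the x- and y-terms: 17(x² + 22x) + 81(y² - 14y) = -4649
17(x + 11)² + 81(y - 7)² = -4649 + 2057 + 3969 = 1377
Divide through by 1377 to get (x + 11)²/81 + (y - 7)²/17 = 1.
Ellipse, center (-11, 7), major axis horizontal; a² = 81, b² = 17.
a = 9. Vertices at (h ± a, k).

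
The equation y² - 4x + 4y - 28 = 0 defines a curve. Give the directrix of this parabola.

Only y is squared. Complete the square in y: (y + 2)² = 4(x + 8).
Vertex (-8, -2); 4p = 4 so p = 1. Opens right.
Directrix is the vertical line x = h − p = -8 − (1) = -9.

x = -9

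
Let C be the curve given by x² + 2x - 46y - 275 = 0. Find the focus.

(-1, 11/2)

Only x is squared. Complete the square in x: (x + 1)² = 46(y + 6).
Vertex (-1, -6); 4p = 46 so p = 23/2. Opens up.
Focus is p units from the vertex along the axis: (h, k + p).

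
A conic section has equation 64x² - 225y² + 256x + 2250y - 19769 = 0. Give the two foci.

64(x² + 4x) -225(y² - 10y) = 19769
Completing the square gives 64(x + 2)² -225(y - 5)² = 19769 + 256 - 5625 = 14400.
Divide through by 14400 to get (x + 2)²/225 - (y - 5)²/64 = 1.
Hyperbola, center (-2, 5), transverse axis horizontal; a² = 225, b² = 64.
c² = a² + b² = 225 + 64 = 289, so c = 17.
Foci lie on the horizontal axis through the center: (h ± c, k).

(-19, 5) and (15, 5)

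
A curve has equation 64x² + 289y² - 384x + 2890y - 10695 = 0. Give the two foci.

(-12, -5) and (18, -5)

64(x² - 6x) + 289(y² + 10y) = 10695
64(x - 3)² + 289(y + 5)² = 10695 + 576 + 7225 = 18496
Divide through by 18496 to get (x - 3)²/289 + (y + 5)²/64 = 1.
Ellipse, center (3, -5), major axis horizontal; a² = 289, b² = 64.
c² = a² - b² = 289 - 64 = 225, so c = 15.
Foci lie on the horizontal axis through the center: (h ± c, k).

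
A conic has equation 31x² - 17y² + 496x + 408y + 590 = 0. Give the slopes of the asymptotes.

Rearranging, 31(x² + 16x) -17(y² - 24y) = -590.
Complete the square in x and y: 31(x + 8)² -17(y - 12)² = -590 + 1984 - 2448 = -1054
Dividing both sides by -1054: (y - 12)²/62 - (x + 8)²/34 = 1
Hyperbola, center (-8, 12), transverse axis vertical; a² = 62, b² = 34.
For a vertical hyperbola the asymptotes have slope ±a/b.
Here that is ±√62/√34 = ±√527/17.

√527/17 and -√527/17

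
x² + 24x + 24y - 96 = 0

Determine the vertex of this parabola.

Only x is squared. Complete the square in x: (x + 12)² = -24(y - 10).
Vertex (-12, 10); 4p = -24 so p = -6. Opens down.

(-12, 10)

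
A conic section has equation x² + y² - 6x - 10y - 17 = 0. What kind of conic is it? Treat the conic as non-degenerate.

No xy term. Coefficients of x² and y² are A = 1, C = 1.
A = C (same sign) ⇒ circle.

circle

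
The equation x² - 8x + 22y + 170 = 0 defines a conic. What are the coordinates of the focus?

Only x is squared. Complete the square in x: (x - 4)² = -22(y + 7).
Vertex (4, -7); 4p = -22 so p = -11/2. Opens down.
Focus is p units from the vertex along the axis: (h, k + p).

(4, -25/2)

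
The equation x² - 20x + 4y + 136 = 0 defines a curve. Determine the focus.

Only x is squared. Complete the square in x: (x - 10)² = -4(y + 9).
Vertex (10, -9); 4p = -4 so p = -1. Opens down.
Focus is p units from the vertex along the axis: (h, k + p).

(10, -10)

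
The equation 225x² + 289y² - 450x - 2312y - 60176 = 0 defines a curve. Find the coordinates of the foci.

Rearranging, 225(x² - 2x) + 289(y² - 8y) = 60176.
Completing the square gives 225(x - 1)² + 289(y - 4)² = 60176 + 225 + 4624 = 65025.
Divide through by 65025 to get (x - 1)²/289 + (y - 4)²/225 = 1.
Ellipse, center (1, 4), major axis horizontal; a² = 289, b² = 225.
c² = a² - b² = 289 - 225 = 64, so c = 8.
Foci lie on the horizontal axis through the center: (h ± c, k).

(-7, 4) and (9, 4)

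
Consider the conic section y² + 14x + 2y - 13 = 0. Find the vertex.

Only y is squared. Complete the square in y: (y + 1)² = -14(x - 1).
Vertex (1, -1); 4p = -14 so p = -7/2. Opens left.

(1, -1)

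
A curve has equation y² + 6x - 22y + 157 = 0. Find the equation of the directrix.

Only y is squared. Complete the square in y: (y - 11)² = -6(x + 6).
Vertex (-6, 11); 4p = -6 so p = -3/2. Opens left.
Directrix is the vertical line x = h − p = -6 − (-3/2) = -9/2.

x = -9/2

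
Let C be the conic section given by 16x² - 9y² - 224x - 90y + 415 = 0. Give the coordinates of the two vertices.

(4, -5) and (10, -5)

Group: 16(x² - 14x) -9(y² + 10y) = -415
Completing the square gives 16(x - 7)² -9(y + 5)² = -415 + 784 - 225 = 144.
Dividing both sides by 144: (x - 7)²/9 - (y + 5)²/16 = 1
Hyperbola, center (7, -5), transverse axis horizontal; a² = 9, b² = 16.
a = 3. Vertices at (h ± a, k).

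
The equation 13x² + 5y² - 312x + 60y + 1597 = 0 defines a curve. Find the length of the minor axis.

13(x² - 24x) + 5(y² + 12y) = -1597
13(x - 12)² + 5(y + 6)² = -1597 + 1872 + 180 = 455
Divide through by 455 to get (x - 12)²/35 + (y + 6)²/91 = 1.
Ellipse, center (12, -6), major axis vertical; a² = 91, b² = 35.
b² = 35 so b = √35; the minor axis has length 2b = 2√35.

2√35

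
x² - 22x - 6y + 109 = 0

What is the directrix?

y = -7/2

Only x is squared. Complete the square in x: (x - 11)² = 6(y + 2).
Vertex (11, -2); 4p = 6 so p = 3/2. Opens up.
Directrix is the horizontal line y = k − p = -2 − (3/2) = -7/2.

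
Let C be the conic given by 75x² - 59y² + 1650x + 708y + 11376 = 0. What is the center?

Collect terms: 75(x² + 22x) -59(y² - 12y) = -11376
Complete the square in x and y: 75(x + 11)² -59(y - 6)² = -11376 + 9075 - 2124 = -4425
Dividing both sides by -4425: (y - 6)²/75 - (x + 11)²/59 = 1
Hyperbola with center (-11, 6).

(-11, 6)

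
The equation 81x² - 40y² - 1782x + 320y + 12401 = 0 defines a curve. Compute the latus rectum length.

Collect terms: 81(x² - 22x) -40(y² - 8y) = -12401
Complete the square: 81(x - 11)² -40(y - 4)² = -12401 + 9801 - 640 = -3240
Divide by -3240: (y - 4)²/81 - (x - 11)²/40 = 1
Hyperbola, center (11, 4), transverse axis vertical; a² = 81, b² = 40.
Latus rectum length = 2b²/a = 2·40/9 = 80/9.

80/9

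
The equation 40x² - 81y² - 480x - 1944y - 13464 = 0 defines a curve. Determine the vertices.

Rearranging, 40(x² - 12x) -81(y² + 24y) = 13464.
Complete the square: 40(x - 6)² -81(y + 12)² = 13464 + 1440 - 11664 = 3240
Dividing both sides by 3240: (x - 6)²/81 - (y + 12)²/40 = 1
Hyperbola, center (6, -12), transverse axis horizontal; a² = 81, b² = 40.
a = 9. Vertices at (h ± a, k).

(-3, -12) and (15, -12)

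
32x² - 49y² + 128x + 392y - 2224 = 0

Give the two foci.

(-11, 4) and (7, 4)

Rearranging, 32(x² + 4x) -49(y² - 8y) = 2224.
Complete the square in x and y: 32(x + 2)² -49(y - 4)² = 2224 + 128 - 784 = 1568
Divide through by 1568 to get (x + 2)²/49 - (y - 4)²/32 = 1.
Hyperbola, center (-2, 4), transverse axis horizontal; a² = 49, b² = 32.
c² = a² + b² = 49 + 32 = 81, so c = 9.
Foci lie on the horizontal axis through the center: (h ± c, k).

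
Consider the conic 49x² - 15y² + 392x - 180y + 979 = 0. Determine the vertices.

(-4, -13) and (-4, 1)

Rearranging, 49(x² + 8x) -15(y² + 12y) = -979.
Complete the square in x and y: 49(x + 4)² -15(y + 6)² = -979 + 784 - 540 = -735
Divide by -735: (y + 6)²/49 - (x + 4)²/15 = 1
Hyperbola, center (-4, -6), transverse axis vertical; a² = 49, b² = 15.
a = 7. Vertices at (h, k ± a).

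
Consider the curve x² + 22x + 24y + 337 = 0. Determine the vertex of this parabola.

Only x is squared. Complete the square in x: (x + 11)² = -24(y + 9).
Vertex (-11, -9); 4p = -24 so p = -6. Opens down.

(-11, -9)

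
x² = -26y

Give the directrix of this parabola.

Vertex (0, 0); 4p = -26 so p = -13/2. Opens down.
Directrix is the horizontal line y = k − p = 0 − (-13/2) = 13/2.

y = 13/2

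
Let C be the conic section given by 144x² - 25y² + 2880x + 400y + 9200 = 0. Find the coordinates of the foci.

(-23, 8) and (3, 8)

Group: 144(x² + 20x) -25(y² - 16y) = -9200
Completing the square gives 144(x + 10)² -25(y - 8)² = -9200 + 14400 - 1600 = 3600.
Divide through by 3600 to get (x + 10)²/25 - (y - 8)²/144 = 1.
Hyperbola, center (-10, 8), transverse axis horizontal; a² = 25, b² = 144.
c² = a² + b² = 25 + 144 = 169, so c = 13.
Foci lie on the horizontal axis through the center: (h ± c, k).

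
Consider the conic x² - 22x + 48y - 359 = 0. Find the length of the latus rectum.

48

Only x is squared. Complete the square in x: (x - 11)² = -48(y - 10).
Vertex (11, 10); 4p = -48 so p = -12. Opens down.
Latus rectum length = |4p| = 48.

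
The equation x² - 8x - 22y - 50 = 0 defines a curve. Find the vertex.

(4, -3)

Only x is squared. Complete the square in x: (x - 4)² = 22(y + 3).
Vertex (4, -3); 4p = 22 so p = 11/2. Opens up.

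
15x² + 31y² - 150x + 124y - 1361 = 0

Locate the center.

15(x² - 10x) + 31(y² + 4y) = 1361
Completing the square gives 15(x - 5)² + 31(y + 2)² = 1361 + 375 + 124 = 1860.
Divide through by 1860 to get (x - 5)²/124 + (y + 2)²/60 = 1.
Ellipse with center (5, -2).

(5, -2)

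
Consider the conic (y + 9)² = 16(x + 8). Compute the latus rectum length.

16

Vertex (-8, -9); 4p = 16 so p = 4. Opens right.
Latus rectum length = |4p| = 16.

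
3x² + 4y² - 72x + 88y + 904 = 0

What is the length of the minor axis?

2√3

Group the x- and y-terms: 3(x² - 24x) + 4(y² + 22y) = -904
3(x - 12)² + 4(y + 11)² = -904 + 432 + 484 = 12
Dividing both sides by 12: (x - 12)²/4 + (y + 11)²/3 = 1
Ellipse, center (12, -11), major axis horizontal; a² = 4, b² = 3.
b² = 3 so b = √3; the minor axis has length 2b = 2√3.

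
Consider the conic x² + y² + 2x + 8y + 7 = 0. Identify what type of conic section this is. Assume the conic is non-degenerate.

No xy term. Coefficients of x² and y² are A = 1, C = 1.
A = C (same sign) ⇒ circle.

circle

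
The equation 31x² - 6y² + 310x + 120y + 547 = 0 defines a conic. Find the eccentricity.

e = √1147/31

Rearranging, 31(x² + 10x) -6(y² - 20y) = -547.
Complete the square: 31(x + 5)² -6(y - 10)² = -547 + 775 - 600 = -372
Divide through by -372 to get (y - 10)²/62 - (x + 5)²/12 = 1.
Hyperbola, center (-5, 10), transverse axis vertical; a² = 62, b² = 12.
c² = a² + b² = 74, so c = √74.
e = c/a = √74/√62 = √1147/31.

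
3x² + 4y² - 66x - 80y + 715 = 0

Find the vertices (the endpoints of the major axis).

Collect terms: 3(x² - 22x) + 4(y² - 20y) = -715
Completing the square gives 3(x - 11)² + 4(y - 10)² = -715 + 363 + 400 = 48.
Divide by 48: (x - 11)²/16 + (y - 10)²/12 = 1
Ellipse, center (11, 10), major axis horizontal; a² = 16, b² = 12.
a = 4. Vertices at (h ± a, k).

(7, 10) and (15, 10)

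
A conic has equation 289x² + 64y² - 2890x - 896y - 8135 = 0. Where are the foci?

Group: 289(x² - 10x) + 64(y² - 14y) = 8135
Complete the square in x and y: 289(x - 5)² + 64(y - 7)² = 8135 + 7225 + 3136 = 18496
Divide by 18496: (x - 5)²/64 + (y - 7)²/289 = 1
Ellipse, center (5, 7), major axis vertical; a² = 289, b² = 64.
c² = a² - b² = 289 - 64 = 225, so c = 15.
Foci lie on the vertical axis through the center: (h, k ± c).

(5, -8) and (5, 22)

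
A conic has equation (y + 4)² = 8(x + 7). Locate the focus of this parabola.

(-5, -4)

Vertex (-7, -4); 4p = 8 so p = 2. Opens right.
Focus is p units from the vertex along the axis: (h + p, k).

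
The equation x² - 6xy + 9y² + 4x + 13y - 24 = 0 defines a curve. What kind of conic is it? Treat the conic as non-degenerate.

parabola

A = 1, B = -6, C = 9.
Discriminant B² − 4AC = (-6)² − 4·1·9 = 0.
B² − 4AC = 0 ⇒ parabola.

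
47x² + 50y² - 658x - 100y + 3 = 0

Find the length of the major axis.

10√2

Rearranging, 47(x² - 14x) + 50(y² - 2y) = -3.
Completing the square gives 47(x - 7)² + 50(y - 1)² = -3 + 2303 + 50 = 2350.
Divide through by 2350 to get (x - 7)²/50 + (y - 1)²/47 = 1.
Ellipse, center (7, 1), major axis horizontal; a² = 50, b² = 47.
a² = 50 so a = 5√2; the major axis has length 2a = 10√2.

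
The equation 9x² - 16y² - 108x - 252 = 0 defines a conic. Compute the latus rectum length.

9

Group: 9(x² - 12x) -16y² = 252
Complete the square: 9(x - 6)² -16y² = 252 + 324 + 0 = 576
Dividing both sides by 576: (x - 6)²/64 - y²/36 = 1
Hyperbola, center (6, 0), transverse axis horizontal; a² = 64, b² = 36.
Latus rectum length = 2b²/a = 2·36/8 = 9.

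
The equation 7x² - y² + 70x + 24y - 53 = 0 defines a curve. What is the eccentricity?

e = 2√2

Group: 7(x² + 10x) -(y² - 24y) = 53
Completing the square gives 7(x + 5)² -(y - 12)² = 53 + 175 - 144 = 84.
Dividing both sides by 84: (x + 5)²/12 - (y - 12)²/84 = 1
Hyperbola, center (-5, 12), transverse axis horizontal; a² = 12, b² = 84.
c² = a² + b² = 96, so c = 4√6.
e = c/a = 4√6/2√3 = 2√2.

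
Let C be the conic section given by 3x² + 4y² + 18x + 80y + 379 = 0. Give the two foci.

(-5, -10) and (-1, -10)

Group: 3(x² + 6x) + 4(y² + 20y) = -379
Complete the square in x and y: 3(x + 3)² + 4(y + 10)² = -379 + 27 + 400 = 48
Divide through by 48 to get (x + 3)²/16 + (y + 10)²/12 = 1.
Ellipse, center (-3, -10), major axis horizontal; a² = 16, b² = 12.
c² = a² - b² = 16 - 12 = 4, so c = 2.
Foci lie on the horizontal axis through the center: (h ± c, k).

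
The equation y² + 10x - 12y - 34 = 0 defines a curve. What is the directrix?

x = 19/2

Only y is squared. Complete the square in y: (y - 6)² = -10(x - 7).
Vertex (7, 6); 4p = -10 so p = -5/2. Opens left.
Directrix is the vertical line x = h − p = 7 − (-5/2) = 19/2.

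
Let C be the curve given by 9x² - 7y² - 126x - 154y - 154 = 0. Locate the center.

(7, -11)

Collect terms: 9(x² - 14x) -7(y² + 22y) = 154
Completing the square gives 9(x - 7)² -7(y + 11)² = 154 + 441 - 847 = -252.
Divide through by -252 to get (y + 11)²/36 - (x - 7)²/28 = 1.
Hyperbola with center (7, -11).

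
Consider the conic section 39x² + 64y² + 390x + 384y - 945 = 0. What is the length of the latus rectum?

39/4

39(x² + 10x) + 64(y² + 6y) = 945
Completing the square gives 39(x + 5)² + 64(y + 3)² = 945 + 975 + 576 = 2496.
Divide through by 2496 to get (x + 5)²/64 + (y + 3)²/39 = 1.
Ellipse, center (-5, -3), major axis horizontal; a² = 64, b² = 39.
Latus rectum length = 2b²/a = 2·39/8 = 39/4.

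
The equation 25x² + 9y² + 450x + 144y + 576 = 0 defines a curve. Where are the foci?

25(x² + 18x) + 9(y² + 16y) = -576
Complete the square in x and y: 25(x + 9)² + 9(y + 8)² = -576 + 2025 + 576 = 2025
Divide through by 2025 to get (x + 9)²/81 + (y + 8)²/225 = 1.
Ellipse, center (-9, -8), major axis vertical; a² = 225, b² = 81.
c² = a² - b² = 225 - 81 = 144, so c = 12.
Foci lie on the vertical axis through the center: (h, k ± c).

(-9, -20) and (-9, 4)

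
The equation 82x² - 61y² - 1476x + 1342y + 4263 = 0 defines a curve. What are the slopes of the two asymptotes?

√5002/61 and -√5002/61

Collect terms: 82(x² - 18x) -61(y² - 22y) = -4263
Complete the square: 82(x - 9)² -61(y - 11)² = -4263 + 6642 - 7381 = -5002
Divide by -5002: (y - 11)²/82 - (x - 9)²/61 = 1
Hyperbola, center (9, 11), transverse axis vertical; a² = 82, b² = 61.
For a vertical hyperbola the asymptotes have slope ±a/b.
Here that is ±√82/√61 = ±√5002/61.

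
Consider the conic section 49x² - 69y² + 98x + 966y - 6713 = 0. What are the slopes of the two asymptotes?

7√69/69 and -7√69/69

Collect terms: 49(x² + 2x) -69(y² - 14y) = 6713
Completing the square gives 49(x + 1)² -69(y - 7)² = 6713 + 49 - 3381 = 3381.
Divide through by 3381 to get (x + 1)²/69 - (y - 7)²/49 = 1.
Hyperbola, center (-1, 7), transverse axis horizontal; a² = 69, b² = 49.
For a horizontal hyperbola the asymptotes have slope ±b/a.
Here that is ±7/√69 = ±7√69/69.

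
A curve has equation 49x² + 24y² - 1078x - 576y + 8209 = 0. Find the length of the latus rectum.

48/7

Group the x- and y-terms: 49(x² - 22x) + 24(y² - 24y) = -8209
49(x - 11)² + 24(y - 12)² = -8209 + 5929 + 3456 = 1176
Divide by 1176: (x - 11)²/24 + (y - 12)²/49 = 1
Ellipse, center (11, 12), major axis vertical; a² = 49, b² = 24.
Latus rectum length = 2b²/a = 2·24/7 = 48/7.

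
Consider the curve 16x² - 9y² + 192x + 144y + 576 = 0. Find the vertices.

Group the x- and y-terms: 16(x² + 12x) -9(y² - 16y) = -576
Complete the square in x and y: 16(x + 6)² -9(y - 8)² = -576 + 576 - 576 = -576
Divide through by -576 to get (y - 8)²/64 - (x + 6)²/36 = 1.
Hyperbola, center (-6, 8), transverse axis vertical; a² = 64, b² = 36.
a = 8. Vertices at (h, k ± a).

(-6, 0) and (-6, 16)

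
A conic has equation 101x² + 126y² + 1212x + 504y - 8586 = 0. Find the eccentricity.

Group the x- and y-terms: 101(x² + 12x) + 126(y² + 4y) = 8586
101(x + 6)² + 126(y + 2)² = 8586 + 3636 + 504 = 12726
Divide by 12726: (x + 6)²/126 + (y + 2)²/101 = 1
Ellipse, center (-6, -2), major axis horizontal; a² = 126, b² = 101.
c² = a² - b² = 25, so c = 5.
e = c/a = 5/3√14 = 5√14/42.

e = 5√14/42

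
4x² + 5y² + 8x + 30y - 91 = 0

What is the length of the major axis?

2√35

Rearranging, 4(x² + 2x) + 5(y² + 6y) = 91.
Complete the square in x and y: 4(x + 1)² + 5(y + 3)² = 91 + 4 + 45 = 140
Divide by 140: (x + 1)²/35 + (y + 3)²/28 = 1
Ellipse, center (-1, -3), major axis horizontal; a² = 35, b² = 28.
a² = 35 so a = √35; the major axis has length 2a = 2√35.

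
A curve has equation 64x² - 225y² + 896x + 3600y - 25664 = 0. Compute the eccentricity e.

e = 17/15

64(x² + 14x) -225(y² - 16y) = 25664
Complete the square: 64(x + 7)² -225(y - 8)² = 25664 + 3136 - 14400 = 14400
Divide through by 14400 to get (x + 7)²/225 - (y - 8)²/64 = 1.
Hyperbola, center (-7, 8), transverse axis horizontal; a² = 225, b² = 64.
c² = a² + b² = 289, so c = 17.
e = c/a = 17/15.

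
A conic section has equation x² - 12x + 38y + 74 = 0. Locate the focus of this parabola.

Only x is squared. Complete the square in x: (x - 6)² = -38(y + 1).
Vertex (6, -1); 4p = -38 so p = -19/2. Opens down.
Focus is p units from the vertex along the axis: (h, k + p).

(6, -21/2)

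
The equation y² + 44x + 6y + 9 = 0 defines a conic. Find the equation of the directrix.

x = 11

Only y is squared. Complete the square in y: (y + 3)² = -44x.
Vertex (0, -3); 4p = -44 so p = -11. Opens left.
Directrix is the vertical line x = h − p = 0 − (-11) = 11.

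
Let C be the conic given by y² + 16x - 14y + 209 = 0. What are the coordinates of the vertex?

Only y is squared. Complete the square in y: (y - 7)² = -16(x + 10).
Vertex (-10, 7); 4p = -16 so p = -4. Opens left.

(-10, 7)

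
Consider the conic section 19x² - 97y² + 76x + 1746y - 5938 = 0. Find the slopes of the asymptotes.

√1843/97 and -√1843/97

Group: 19(x² + 4x) -97(y² - 18y) = 5938
Complete the square: 19(x + 2)² -97(y - 9)² = 5938 + 76 - 7857 = -1843
Divide through by -1843 to get (y - 9)²/19 - (x + 2)²/97 = 1.
Hyperbola, center (-2, 9), transverse axis vertical; a² = 19, b² = 97.
For a vertical hyperbola the asymptotes have slope ±a/b.
Here that is ±√19/√97 = ±√1843/97.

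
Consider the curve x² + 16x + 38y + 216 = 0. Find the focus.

(-8, -27/2)

Only x is squared. Complete the square in x: (x + 8)² = -38(y + 4).
Vertex (-8, -4); 4p = -38 so p = -19/2. Opens down.
Focus is p units from the vertex along the axis: (h, k + p).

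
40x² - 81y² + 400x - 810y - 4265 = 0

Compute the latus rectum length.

80/9

Collect terms: 40(x² + 10x) -81(y² + 10y) = 4265
Complete the square: 40(x + 5)² -81(y + 5)² = 4265 + 1000 - 2025 = 3240
Divide through by 3240 to get (x + 5)²/81 - (y + 5)²/40 = 1.
Hyperbola, center (-5, -5), transverse axis horizontal; a² = 81, b² = 40.
Latus rectum length = 2b²/a = 2·40/9 = 80/9.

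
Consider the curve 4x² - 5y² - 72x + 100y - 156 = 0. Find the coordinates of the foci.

(9, 7) and (9, 13)

4(x² - 18x) -5(y² - 20y) = 156
4(x - 9)² -5(y - 10)² = 156 + 324 - 500 = -20
Dividing both sides by -20: (y - 10)²/4 - (x - 9)²/5 = 1
Hyperbola, center (9, 10), transverse axis vertical; a² = 4, b² = 5.
c² = a² + b² = 4 + 5 = 9, so c = 3.
Foci lie on the vertical axis through the center: (h, k ± c).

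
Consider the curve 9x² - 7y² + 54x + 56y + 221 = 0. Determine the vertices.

(-3, -2) and (-3, 10)

9(x² + 6x) -7(y² - 8y) = -221
9(x + 3)² -7(y - 4)² = -221 + 81 - 112 = -252
Divide through by -252 to get (y - 4)²/36 - (x + 3)²/28 = 1.
Hyperbola, center (-3, 4), transverse axis vertical; a² = 36, b² = 28.
a = 6. Vertices at (h, k ± a).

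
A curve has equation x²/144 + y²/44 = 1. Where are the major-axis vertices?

(-12, 0) and (12, 0)

Center (0, 0). The larger denominator 144 sits under the x-term, so the major axis is horizontal; a² = 144, b² = 44.
a = 12. Vertices at (h ± a, k).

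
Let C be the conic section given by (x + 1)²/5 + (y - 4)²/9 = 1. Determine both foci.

(-1, 2) and (-1, 6)

Center (-1, 4). The larger denominator 9 sits under the y-term, so the major axis is vertical; a² = 9, b² = 5.
c² = a² - b² = 9 - 5 = 4, so c = 2.
Foci lie on the vertical axis through the center: (h, k ± c).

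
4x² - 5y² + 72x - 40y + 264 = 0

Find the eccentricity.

4(x² + 18x) -5(y² + 8y) = -264
Complete the square in x and y: 4(x + 9)² -5(y + 4)² = -264 + 324 - 80 = -20
Divide through by -20 to get (y + 4)²/4 - (x + 9)²/5 = 1.
Hyperbola, center (-9, -4), transverse axis vertical; a² = 4, b² = 5.
c² = a² + b² = 9, so c = 3.
e = c/a = 3/2.

e = 3/2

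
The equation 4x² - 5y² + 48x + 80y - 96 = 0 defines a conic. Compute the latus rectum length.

10

Rearranging, 4(x² + 12x) -5(y² - 16y) = 96.
4(x + 6)² -5(y - 8)² = 96 + 144 - 320 = -80
Dividing both sides by -80: (y - 8)²/16 - (x + 6)²/20 = 1
Hyperbola, center (-6, 8), transverse axis vertical; a² = 16, b² = 20.
Latus rectum length = 2b²/a = 2·20/4 = 10.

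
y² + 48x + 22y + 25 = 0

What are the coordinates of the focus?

(-10, -11)

Only y is squared. Complete the square in y: (y + 11)² = -48(x - 2).
Vertex (2, -11); 4p = -48 so p = -12. Opens left.
Focus is p units from the vertex along the axis: (h + p, k).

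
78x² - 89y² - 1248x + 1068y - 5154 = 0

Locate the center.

Rearranging, 78(x² - 16x) -89(y² - 12y) = 5154.
Complete the square in x and y: 78(x - 8)² -89(y - 6)² = 5154 + 4992 - 3204 = 6942
Dividing both sides by 6942: (x - 8)²/89 - (y - 6)²/78 = 1
Hyperbola with center (8, 6).

(8, 6)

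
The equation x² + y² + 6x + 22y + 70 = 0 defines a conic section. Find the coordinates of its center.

Rearranging, (x² + 6x) + (y² + 22y) = -70.
Complete the square: (x + 3)² + (y + 11)² = -70 + 9 + 121 = 60
So (x + 3)² + (y + 11)² = 60.
Circle centered at (-3, -11) with r² = 60.

(-3, -11)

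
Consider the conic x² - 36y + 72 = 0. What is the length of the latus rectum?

36

Only x is squared. Complete the square in x: x² = 36(y - 2).
Vertex (0, 2); 4p = 36 so p = 9. Opens up.
Latus rectum length = |4p| = 36.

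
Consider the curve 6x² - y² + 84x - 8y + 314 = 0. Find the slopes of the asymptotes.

6(x² + 14x) -(y² + 8y) = -314
Complete the square in x and y: 6(x + 7)² -(y + 4)² = -314 + 294 - 16 = -36
Divide by -36: (y + 4)²/36 - (x + 7)²/6 = 1
Hyperbola, center (-7, -4), transverse axis vertical; a² = 36, b² = 6.
For a vertical hyperbola the asymptotes have slope ±a/b.
Here that is ±6/√6 = ±√6.

√6 and -√6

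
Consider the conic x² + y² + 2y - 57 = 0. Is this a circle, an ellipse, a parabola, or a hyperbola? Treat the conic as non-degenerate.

circle

No xy term. Coefficients of x² and y² are A = 1, C = 1.
A = C (same sign) ⇒ circle.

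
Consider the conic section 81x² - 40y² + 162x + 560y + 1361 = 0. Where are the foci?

Rearranging, 81(x² + 2x) -40(y² - 14y) = -1361.
Complete the square in x and y: 81(x + 1)² -40(y - 7)² = -1361 + 81 - 1960 = -3240
Divide through by -3240 to get (y - 7)²/81 - (x + 1)²/40 = 1.
Hyperbola, center (-1, 7), transverse axis vertical; a² = 81, b² = 40.
c² = a² + b² = 81 + 40 = 121, so c = 11.
Foci lie on the vertical axis through the center: (h, k ± c).

(-1, -4) and (-1, 18)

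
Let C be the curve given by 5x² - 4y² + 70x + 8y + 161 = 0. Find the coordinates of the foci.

(-13, 1) and (-1, 1)

Group the x- and y-terms: 5(x² + 14x) -4(y² - 2y) = -161
Completing the square gives 5(x + 7)² -4(y - 1)² = -161 + 245 - 4 = 80.
Divide by 80: (x + 7)²/16 - (y - 1)²/20 = 1
Hyperbola, center (-7, 1), transverse axis horizontal; a² = 16, b² = 20.
c² = a² + b² = 16 + 20 = 36, so c = 6.
Foci lie on the horizontal axis through the center: (h ± c, k).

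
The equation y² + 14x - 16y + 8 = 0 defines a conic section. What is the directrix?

Only y is squared. Complete the square in y: (y - 8)² = -14(x - 4).
Vertex (4, 8); 4p = -14 so p = -7/2. Opens left.
Directrix is the vertical line x = h − p = 4 − (-7/2) = 15/2.

x = 15/2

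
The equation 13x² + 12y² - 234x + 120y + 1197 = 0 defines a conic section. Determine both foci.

Collect terms: 13(x² - 18x) + 12(y² + 10y) = -1197
13(x - 9)² + 12(y + 5)² = -1197 + 1053 + 300 = 156
Divide through by 156 to get (x - 9)²/12 + (y + 5)²/13 = 1.
Ellipse, center (9, -5), major axis vertical; a² = 13, b² = 12.
c² = a² - b² = 13 - 12 = 1, so c = 1.
Foci lie on the vertical axis through the center: (h, k ± c).

(9, -6) and (9, -4)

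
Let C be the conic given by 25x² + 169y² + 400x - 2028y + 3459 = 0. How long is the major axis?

25(x² + 16x) + 169(y² - 12y) = -3459
Complete the square: 25(x + 8)² + 169(y - 6)² = -3459 + 1600 + 6084 = 4225
Dividing both sides by 4225: (x + 8)²/169 + (y - 6)²/25 = 1
Ellipse, center (-8, 6), major axis horizontal; a² = 169, b² = 25.
a² = 169 so a = 13; the major axis has length 2a = 26.

26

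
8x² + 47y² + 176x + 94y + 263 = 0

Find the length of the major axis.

2√94

Rearranging, 8(x² + 22x) + 47(y² + 2y) = -263.
Complete the square: 8(x + 11)² + 47(y + 1)² = -263 + 968 + 47 = 752
Dividing both sides by 752: (x + 11)²/94 + (y + 1)²/16 = 1
Ellipse, center (-11, -1), major axis horizontal; a² = 94, b² = 16.
a² = 94 so a = √94; the major axis has length 2a = 2√94.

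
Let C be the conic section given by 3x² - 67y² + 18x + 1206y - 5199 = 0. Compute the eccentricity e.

Collect terms: 3(x² + 6x) -67(y² - 18y) = 5199
Complete the square in x and y: 3(x + 3)² -67(y - 9)² = 5199 + 27 - 5427 = -201
Divide by -201: (y - 9)²/3 - (x + 3)²/67 = 1
Hyperbola, center (-3, 9), transverse axis vertical; a² = 3, b² = 67.
c² = a² + b² = 70, so c = √70.
e = c/a = √70/√3 = √210/3.

e = √210/3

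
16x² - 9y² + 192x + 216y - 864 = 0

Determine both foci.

(-11, 12) and (-1, 12)

Group the x- and y-terms: 16(x² + 12x) -9(y² - 24y) = 864
Complete the square: 16(x + 6)² -9(y - 12)² = 864 + 576 - 1296 = 144
Divide by 144: (x + 6)²/9 - (y - 12)²/16 = 1
Hyperbola, center (-6, 12), transverse axis horizontal; a² = 9, b² = 16.
c² = a² + b² = 9 + 16 = 25, so c = 5.
Foci lie on the horizontal axis through the center: (h ± c, k).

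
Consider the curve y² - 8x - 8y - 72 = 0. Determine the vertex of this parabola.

(-11, 4)

Only y is squared. Complete the square in y: (y - 4)² = 8(x + 11).
Vertex (-11, 4); 4p = 8 so p = 2. Opens right.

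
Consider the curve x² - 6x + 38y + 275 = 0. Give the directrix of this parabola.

Only x is squared. Complete the square in x: (x - 3)² = -38(y + 7).
Vertex (3, -7); 4p = -38 so p = -19/2. Opens down.
Directrix is the horizontal line y = k − p = -7 − (-19/2) = 5/2.

y = 5/2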